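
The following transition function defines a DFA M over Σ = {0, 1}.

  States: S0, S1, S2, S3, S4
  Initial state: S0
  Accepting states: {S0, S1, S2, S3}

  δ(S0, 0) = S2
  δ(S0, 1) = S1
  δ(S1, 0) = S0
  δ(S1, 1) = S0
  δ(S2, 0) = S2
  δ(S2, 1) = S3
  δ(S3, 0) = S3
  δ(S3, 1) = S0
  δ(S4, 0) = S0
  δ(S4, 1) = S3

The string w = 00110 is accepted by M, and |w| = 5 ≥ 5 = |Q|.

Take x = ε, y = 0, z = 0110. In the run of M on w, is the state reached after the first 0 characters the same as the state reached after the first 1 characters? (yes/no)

no

State sequence: S0 -0-> S2

After x (step 0): S0. After xy (step 1): S2.
They differ (S0 ≠ S2), so y is not a cycle from the state after x; this split is not the one the pumping-lemma construction produces, and pumping y need not keep the string in L(M).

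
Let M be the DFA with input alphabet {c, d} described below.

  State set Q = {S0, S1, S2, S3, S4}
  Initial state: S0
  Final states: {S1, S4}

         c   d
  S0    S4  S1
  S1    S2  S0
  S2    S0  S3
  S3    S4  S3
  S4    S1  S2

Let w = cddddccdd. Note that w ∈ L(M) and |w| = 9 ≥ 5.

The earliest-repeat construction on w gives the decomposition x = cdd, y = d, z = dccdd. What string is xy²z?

xy^2z = cdd·d·d·dccdd = cdddddccdd.
Reading y = d takes M from S3 back to S3, so after x·y·y the machine is still in S3, and z then leads to the accepting state S1. Hence cdddddccdd ∈ L(M).

cdddddccdd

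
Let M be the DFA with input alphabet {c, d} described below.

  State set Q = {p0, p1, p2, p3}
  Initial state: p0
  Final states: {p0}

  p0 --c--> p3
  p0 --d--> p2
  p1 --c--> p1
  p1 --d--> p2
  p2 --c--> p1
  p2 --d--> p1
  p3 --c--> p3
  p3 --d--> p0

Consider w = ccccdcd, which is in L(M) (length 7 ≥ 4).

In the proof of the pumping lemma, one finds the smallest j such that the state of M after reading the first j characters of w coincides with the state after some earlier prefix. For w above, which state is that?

p3

State sequence: p0 -c-> p3 -c-> p3 -c-> p3 -c-> p3 -d-> p0 -c-> p3 -d-> p0
First repeat at step 2: p3 was already visited.

The earliest repeat is at step j = 2: M is in p3, which it already visited at step i = 1.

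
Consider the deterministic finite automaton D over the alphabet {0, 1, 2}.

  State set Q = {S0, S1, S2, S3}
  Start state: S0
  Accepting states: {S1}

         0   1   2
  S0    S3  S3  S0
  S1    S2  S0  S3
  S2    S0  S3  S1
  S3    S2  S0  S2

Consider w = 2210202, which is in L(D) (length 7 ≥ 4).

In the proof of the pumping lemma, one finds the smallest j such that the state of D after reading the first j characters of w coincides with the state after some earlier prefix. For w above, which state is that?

S0

State sequence: S0 -2-> S0 -2-> S0 -1-> S3 -0-> S2 -2-> S1 -0-> S2 -2-> S1
First repeat at step 1: S0 was already visited.

The earliest repeat is at step j = 1: D is in S0, which it already visited at step i = 0.
The DFA has 4 states, so the proof of the pumping lemma guarantees a repeated state among the first 4+1 visited; the segment between the two visits is the pumpable y.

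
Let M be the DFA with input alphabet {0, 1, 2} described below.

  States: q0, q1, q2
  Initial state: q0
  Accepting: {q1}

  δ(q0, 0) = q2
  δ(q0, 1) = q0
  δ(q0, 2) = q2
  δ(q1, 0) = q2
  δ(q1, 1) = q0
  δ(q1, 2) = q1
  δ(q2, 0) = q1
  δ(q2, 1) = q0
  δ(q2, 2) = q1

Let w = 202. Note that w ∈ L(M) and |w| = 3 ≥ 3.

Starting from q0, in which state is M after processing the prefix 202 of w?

q1

Run of M on the first 3 characters of w = 2 0 2:
  step 0: q0  (start)
  step 1: q2  (read 2: q0→q2)
  step 2: q1  (read 0: q2→q1)
  step 3: q1  (read 2: q1→q1)

After reading 3 characters, M is in state q1.
(This kind of state-tracing is the core of the pumping-lemma construction: with 3 states, pigeonhole forces a repeat within the first 3 steps.)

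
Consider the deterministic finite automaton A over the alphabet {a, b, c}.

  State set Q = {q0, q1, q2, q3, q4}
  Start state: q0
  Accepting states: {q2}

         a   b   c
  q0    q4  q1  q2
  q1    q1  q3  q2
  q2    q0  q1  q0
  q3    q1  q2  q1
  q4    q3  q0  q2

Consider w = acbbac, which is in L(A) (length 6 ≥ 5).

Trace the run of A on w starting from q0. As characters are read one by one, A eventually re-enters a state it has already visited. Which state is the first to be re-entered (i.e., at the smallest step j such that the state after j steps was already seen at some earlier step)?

Run of A on w = a c b b a c:
  step 0: q0  (start)
  step 1: q4  (read a: q0→q4)
  step 2: q2  (read c: q4→q2)
  step 3: q1  (read b: q2→q1)
  step 4: q3  (read b: q1→q3)
  step 5: q1  (read a: q3→q1)   ← first repeat (q1 seen earlier)
  step 6: q2  (read c: q1→q2)

The earliest repeat is at step j = 5: A is in q1, which it already visited at step i = 3.
With |Q| = 5, pigeonhole forces a state repeat no later than step 5; the substring read between the first and second visits to that state can be pumped.

q1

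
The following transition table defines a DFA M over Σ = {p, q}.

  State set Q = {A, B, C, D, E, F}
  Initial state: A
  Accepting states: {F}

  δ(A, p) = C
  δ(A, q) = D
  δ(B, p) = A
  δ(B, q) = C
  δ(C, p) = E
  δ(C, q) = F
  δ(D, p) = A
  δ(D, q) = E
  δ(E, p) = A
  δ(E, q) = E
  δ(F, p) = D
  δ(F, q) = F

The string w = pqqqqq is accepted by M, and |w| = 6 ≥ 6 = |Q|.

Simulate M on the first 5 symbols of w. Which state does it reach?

Run of M on the first 5 characters of w = p q q q q:
  step 0: A  (start)
  step 1: C  (read p: A→C)
  step 2: F  (read q: C→F)
  step 3: F  (read q: F→F)
  step 4: F  (read q: F→F)
  step 5: F  (read q: F→F)

After reading 5 characters, M is in state F.

F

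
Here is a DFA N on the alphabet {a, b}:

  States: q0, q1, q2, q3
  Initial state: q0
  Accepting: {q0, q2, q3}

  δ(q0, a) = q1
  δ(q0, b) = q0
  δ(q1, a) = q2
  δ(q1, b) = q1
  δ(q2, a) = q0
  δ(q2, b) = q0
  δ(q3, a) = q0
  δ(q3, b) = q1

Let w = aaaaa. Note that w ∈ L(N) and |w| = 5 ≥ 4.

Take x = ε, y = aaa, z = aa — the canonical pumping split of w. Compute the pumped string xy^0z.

aa

xy⁰z = xz = ε·aa = aa.
Reading y = aaa takes N from q0 back to q0, so after x the machine is still in q0, and z then leads to the accepting state q2. Hence aa ∈ L(N).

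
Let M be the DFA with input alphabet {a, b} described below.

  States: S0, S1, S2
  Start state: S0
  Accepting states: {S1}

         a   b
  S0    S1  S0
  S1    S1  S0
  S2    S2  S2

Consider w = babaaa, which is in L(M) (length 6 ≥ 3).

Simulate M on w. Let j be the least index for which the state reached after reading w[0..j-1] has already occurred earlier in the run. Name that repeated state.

Run of M on w = b a b a a a:
  step 0: S0  (start)
  step 1: S0  (read b: S0→S0)   ← first repeat (S0 seen earlier)
  step 2: S1  (read a: S0→S1)
  step 3: S0  (read b: S1→S0)
  step 4: S1  (read a: S0→S1)
  step 5: S1  (read a: S1→S1)
  step 6: S1  (read a: S1→S1)

The earliest repeat is at step j = 1: M is in S0, which it already visited at step i = 0.
With |Q| = 3, pigeonhole forces a state repeat no later than step 3; the substring read between the first and second visits to that state can be pumped.

S0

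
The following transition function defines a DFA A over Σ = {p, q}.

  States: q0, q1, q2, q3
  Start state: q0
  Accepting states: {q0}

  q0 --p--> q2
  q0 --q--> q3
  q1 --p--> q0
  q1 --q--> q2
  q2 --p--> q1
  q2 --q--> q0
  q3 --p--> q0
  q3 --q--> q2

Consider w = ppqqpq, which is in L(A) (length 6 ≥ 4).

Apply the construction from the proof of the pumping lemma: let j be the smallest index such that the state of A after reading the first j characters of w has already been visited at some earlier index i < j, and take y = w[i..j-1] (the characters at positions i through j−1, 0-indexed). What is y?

Run of A on w = p p q q p q:
  step 0: q0  (start)
  step 1: q2  (read p: q0→q2)
  step 2: q1  (read p: q2→q1)
  step 3: q2  (read q: q1→q2)   ← first repeat (q2 seen earlier)
  step 4: q0  (read q: q2→q0)
  step 5: q2  (read p: q0→q2)
  step 6: q0  (read q: q2→q0)

So i = 1, j = 3, giving x = w[0:1] = p, y = w[1:3] = pq, z = w[3:6] = qpq.
Check: |xy| = 3 ≤ 4 and |y| = 2 ≥ 1. Reading y takes A from q2 back to q2, so every xyⁱz is accepted.
With |Q| = 4, pigeonhole forces a state repeat no later than step 4; the substring read between the first and second visits to that state can be pumped.

pq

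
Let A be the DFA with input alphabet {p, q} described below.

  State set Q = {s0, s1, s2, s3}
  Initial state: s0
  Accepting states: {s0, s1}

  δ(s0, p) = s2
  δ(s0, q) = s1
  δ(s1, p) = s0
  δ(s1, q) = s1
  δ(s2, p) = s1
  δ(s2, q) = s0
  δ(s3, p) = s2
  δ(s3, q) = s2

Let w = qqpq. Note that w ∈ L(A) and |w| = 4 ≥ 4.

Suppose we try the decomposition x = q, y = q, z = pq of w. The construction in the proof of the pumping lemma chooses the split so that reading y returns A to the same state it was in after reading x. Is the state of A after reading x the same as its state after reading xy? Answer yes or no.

State sequence: s0 -q-> s1 -q-> s1

After x (step 1): s1. After xy (step 2): s1.
They match, so y = q drives A around a cycle from s1 back to itself; pumping y any number of times keeps A in s1 before reading z, and xyⁱz ∈ L(A) for every i ≥ 0.

yes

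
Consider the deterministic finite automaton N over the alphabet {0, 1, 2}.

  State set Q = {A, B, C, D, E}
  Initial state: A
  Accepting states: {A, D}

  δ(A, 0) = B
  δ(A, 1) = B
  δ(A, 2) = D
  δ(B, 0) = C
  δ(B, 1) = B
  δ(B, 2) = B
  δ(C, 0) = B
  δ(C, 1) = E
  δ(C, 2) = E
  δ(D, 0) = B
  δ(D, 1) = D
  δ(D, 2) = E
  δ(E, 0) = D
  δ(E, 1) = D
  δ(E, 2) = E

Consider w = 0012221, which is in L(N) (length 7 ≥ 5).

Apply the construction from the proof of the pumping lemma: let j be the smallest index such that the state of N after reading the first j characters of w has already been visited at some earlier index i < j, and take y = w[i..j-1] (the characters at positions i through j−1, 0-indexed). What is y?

State sequence: A -0-> B -0-> C -1-> E -2-> E -2-> E -2-> E -1-> D
First repeat at step 4: E was already visited.

So i = 3, j = 4, giving x = w[0:3] = 001, y = w[3:4] = 2, z = w[4:7] = 221.
Check: |xy| = 4 ≤ 5 and |y| = 1 ≥ 1. Reading y takes N from E back to E, so every xyⁱz is accepted.
The DFA has 5 states, so the proof of the pumping lemma guarantees a repeated state among the first 5+1 visited; the segment between the two visits is the pumpable y.

2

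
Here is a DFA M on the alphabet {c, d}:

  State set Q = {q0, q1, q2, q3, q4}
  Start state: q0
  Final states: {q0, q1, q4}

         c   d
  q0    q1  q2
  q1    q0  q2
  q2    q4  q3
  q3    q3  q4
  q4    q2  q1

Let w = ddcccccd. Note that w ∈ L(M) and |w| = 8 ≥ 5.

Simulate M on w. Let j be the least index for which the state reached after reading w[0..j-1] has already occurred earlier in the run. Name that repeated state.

q3

State sequence: q0 -d-> q2 -d-> q3 -c-> q3 -c-> q3 -c-> q3 -c-> q3 -c-> q3 -d-> q4
First repeat at step 3: q3 was already visited.

The earliest repeat is at step j = 3: M is in q3, which it already visited at step i = 2.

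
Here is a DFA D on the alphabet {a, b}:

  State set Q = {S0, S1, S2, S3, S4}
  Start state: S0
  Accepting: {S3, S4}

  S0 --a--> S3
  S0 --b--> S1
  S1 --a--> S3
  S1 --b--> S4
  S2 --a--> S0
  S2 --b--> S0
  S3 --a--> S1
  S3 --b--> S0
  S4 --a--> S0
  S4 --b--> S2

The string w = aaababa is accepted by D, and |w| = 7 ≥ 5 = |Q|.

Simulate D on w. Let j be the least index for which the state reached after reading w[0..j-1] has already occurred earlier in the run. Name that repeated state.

S3

Run of D on w = a a a b a b a:
  step 0: S0  (start)
  step 1: S3  (read a: S0→S3)
  step 2: S1  (read a: S3→S1)
  step 3: S3  (read a: S1→S3)   ← first repeat (S3 seen earlier)
  step 4: S0  (read b: S3→S0)
  step 5: S3  (read a: S0→S3)
  step 6: S0  (read b: S3→S0)
  step 7: S3  (read a: S0→S3)

The earliest repeat is at step j = 3: D is in S3, which it already visited at step i = 1.
Since D has 5 states, any run of length ≥ 5 visits 5+1 states, so by pigeonhole some state repeats within the first 5 steps — that repeat gives the pumpable loop.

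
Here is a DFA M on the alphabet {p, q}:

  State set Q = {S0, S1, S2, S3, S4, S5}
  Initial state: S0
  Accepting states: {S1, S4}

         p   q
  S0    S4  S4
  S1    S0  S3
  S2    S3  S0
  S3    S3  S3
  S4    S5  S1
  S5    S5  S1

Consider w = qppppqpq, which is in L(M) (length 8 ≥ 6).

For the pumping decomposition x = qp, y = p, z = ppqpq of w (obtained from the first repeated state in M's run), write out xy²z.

qpppppqpq

xy^2z = qp·p·p·ppqpq = qpppppqpq.
Reading y = p takes M from S5 back to S5, so after x·y·y the machine is still in S5, and z then leads to the accepting state S4. Hence qpppppqpq ∈ L(M).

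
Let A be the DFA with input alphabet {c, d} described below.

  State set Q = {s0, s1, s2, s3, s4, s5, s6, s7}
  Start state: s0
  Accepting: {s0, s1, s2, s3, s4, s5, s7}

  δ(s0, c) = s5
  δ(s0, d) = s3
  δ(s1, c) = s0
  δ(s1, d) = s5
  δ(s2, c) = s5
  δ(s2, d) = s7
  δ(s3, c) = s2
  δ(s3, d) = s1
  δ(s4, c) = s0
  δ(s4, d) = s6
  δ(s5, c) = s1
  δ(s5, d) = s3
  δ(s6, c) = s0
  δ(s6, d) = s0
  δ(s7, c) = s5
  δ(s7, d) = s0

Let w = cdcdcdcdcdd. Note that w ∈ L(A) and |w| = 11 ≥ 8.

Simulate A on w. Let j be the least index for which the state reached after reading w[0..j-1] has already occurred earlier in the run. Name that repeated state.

State sequence: s0 -c-> s5 -d-> s3 -c-> s2 -d-> s7 -c-> s5 -d-> s3 -c-> s2 -d-> s7 -c-> s5 -d-> s3 -d-> s1
First repeat at step 5: s5 was already visited.

The earliest repeat is at step j = 5: A is in s5, which it already visited at step i = 1.
Pumping length from the standard proof: p = 8 (the number of states). The repeated state found above gives |xy| = j ≤ 8 and |y| = j − i ≥ 1.

s5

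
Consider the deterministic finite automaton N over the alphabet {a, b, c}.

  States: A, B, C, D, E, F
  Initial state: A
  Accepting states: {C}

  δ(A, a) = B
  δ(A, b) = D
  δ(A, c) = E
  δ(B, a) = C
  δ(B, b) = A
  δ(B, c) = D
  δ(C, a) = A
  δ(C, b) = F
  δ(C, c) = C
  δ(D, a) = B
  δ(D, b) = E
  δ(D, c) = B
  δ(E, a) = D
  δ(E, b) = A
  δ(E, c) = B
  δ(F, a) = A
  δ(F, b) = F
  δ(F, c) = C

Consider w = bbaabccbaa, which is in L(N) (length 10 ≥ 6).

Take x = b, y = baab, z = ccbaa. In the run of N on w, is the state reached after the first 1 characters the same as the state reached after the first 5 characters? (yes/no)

Run of N on the first 5 characters of w = b b a a b:
  step 0: A  (start)
  step 1: D  (read b: A→D)
  step 2: E  (read b: D→E)
  step 3: D  (read a: E→D)
  step 4: B  (read a: D→B)
  step 5: A  (read b: B→A)

After x (step 1): D. After xy (step 5): A.
They differ (D ≠ A), so y is not a cycle from the state after x; this split is not the one the pumping-lemma construction produces, and pumping y need not keep the string in L(N).

no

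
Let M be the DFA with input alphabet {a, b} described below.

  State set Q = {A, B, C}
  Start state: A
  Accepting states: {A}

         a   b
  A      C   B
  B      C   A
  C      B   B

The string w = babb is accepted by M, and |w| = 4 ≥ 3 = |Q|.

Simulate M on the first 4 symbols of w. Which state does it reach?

A

Run of M on the first 4 characters of w = b a b b:
  step 0: A  (start)
  step 1: B  (read b: A→B)
  step 2: C  (read a: B→C)
  step 3: B  (read b: C→B)
  step 4: A  (read b: B→A)

After reading 4 characters, M is in state A.
(This kind of state-tracing is the core of the pumping-lemma construction: with 3 states, pigeonhole forces a repeat within the first 3 steps.)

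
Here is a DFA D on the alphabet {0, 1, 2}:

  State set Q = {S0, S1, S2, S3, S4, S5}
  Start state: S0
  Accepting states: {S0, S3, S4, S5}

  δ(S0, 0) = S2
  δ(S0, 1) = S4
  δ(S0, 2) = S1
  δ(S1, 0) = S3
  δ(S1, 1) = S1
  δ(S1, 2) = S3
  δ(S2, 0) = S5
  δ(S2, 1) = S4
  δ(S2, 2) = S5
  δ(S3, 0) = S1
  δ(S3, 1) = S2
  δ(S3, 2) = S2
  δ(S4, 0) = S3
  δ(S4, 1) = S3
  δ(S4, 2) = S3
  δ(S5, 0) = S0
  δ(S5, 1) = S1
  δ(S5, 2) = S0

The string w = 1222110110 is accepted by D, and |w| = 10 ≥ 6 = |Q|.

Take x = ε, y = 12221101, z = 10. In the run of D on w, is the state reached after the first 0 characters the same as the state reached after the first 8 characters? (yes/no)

no

Run of D on the first 8 characters of w = 1 2 2 2 1 1 0 1:
  step 0: S0  (start)
  step 1: S4  (read 1: S0→S4)
  step 2: S3  (read 2: S4→S3)
  step 3: S2  (read 2: S3→S2)
  step 4: S5  (read 2: S2→S5)
  step 5: S1  (read 1: S5→S1)
  step 6: S1  (read 1: S1→S1)
  step 7: S3  (read 0: S1→S3)
  step 8: S2  (read 1: S3→S2)

After x (step 0): S0. After xy (step 8): S2.
They differ (S0 ≠ S2), so y is not a cycle from the state after x; this split is not the one the pumping-lemma construction produces, and pumping y need not keep the string in L(D).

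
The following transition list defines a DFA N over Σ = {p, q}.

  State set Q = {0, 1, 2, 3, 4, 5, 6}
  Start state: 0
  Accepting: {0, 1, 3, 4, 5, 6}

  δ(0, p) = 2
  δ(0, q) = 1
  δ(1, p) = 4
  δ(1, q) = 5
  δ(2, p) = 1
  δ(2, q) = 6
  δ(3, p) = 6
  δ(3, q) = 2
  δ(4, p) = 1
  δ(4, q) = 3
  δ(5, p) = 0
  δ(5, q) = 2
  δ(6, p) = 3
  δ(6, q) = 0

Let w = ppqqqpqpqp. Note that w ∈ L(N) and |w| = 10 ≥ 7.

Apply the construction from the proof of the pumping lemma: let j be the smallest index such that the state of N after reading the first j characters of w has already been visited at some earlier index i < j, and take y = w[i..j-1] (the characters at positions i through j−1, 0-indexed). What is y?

pqq

Run of N on w = p p q q q p q p q p:
  step 0: 0  (start)
  step 1: 2  (read p: 0→2)
  step 2: 1  (read p: 2→1)
  step 3: 5  (read q: 1→5)
  step 4: 2  (read q: 5→2)   ← first repeat (2 seen earlier)
  step 5: 6  (read q: 2→6)
  step 6: 3  (read p: 6→3)
  step 7: 2  (read q: 3→2)
  step 8: 1  (read p: 2→1)
  step 9: 5  (read q: 1→5)
  step 10: 0  (read p: 5→0)

So i = 1, j = 4, giving x = w[0:1] = p, y = w[1:4] = pqq, z = w[4:10] = qpqpqp.
Check: |xy| = 4 ≤ 7 and |y| = 3 ≥ 1. Reading y takes N from 2 back to 2, so every xyⁱz is accepted.
Pumping length from the standard proof: p = 7 (the number of states). The repeated state found above gives |xy| = j ≤ 7 and |y| = j − i ≥ 1.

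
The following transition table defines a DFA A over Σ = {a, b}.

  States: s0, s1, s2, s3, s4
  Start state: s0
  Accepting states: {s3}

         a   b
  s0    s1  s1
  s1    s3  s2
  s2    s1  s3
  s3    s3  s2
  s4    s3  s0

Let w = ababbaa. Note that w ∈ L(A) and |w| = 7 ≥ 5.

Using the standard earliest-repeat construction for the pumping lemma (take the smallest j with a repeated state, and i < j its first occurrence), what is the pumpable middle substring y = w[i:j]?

ba

Run of A on w = a b a b b a a:
  step 0: s0  (start)
  step 1: s1  (read a: s0→s1)
  step 2: s2  (read b: s1→s2)
  step 3: s1  (read a: s2→s1)   ← first repeat (s1 seen earlier)
  step 4: s2  (read b: s1→s2)
  step 5: s3  (read b: s2→s3)
  step 6: s3  (read a: s3→s3)
  step 7: s3  (read a: s3→s3)

So i = 1, j = 3, giving x = w[0:1] = a, y = w[1:3] = ba, z = w[3:7] = bbaa.
Check: |xy| = 3 ≤ 5 and |y| = 2 ≥ 1. Reading y takes A from s1 back to s1, so every xyⁱz is accepted.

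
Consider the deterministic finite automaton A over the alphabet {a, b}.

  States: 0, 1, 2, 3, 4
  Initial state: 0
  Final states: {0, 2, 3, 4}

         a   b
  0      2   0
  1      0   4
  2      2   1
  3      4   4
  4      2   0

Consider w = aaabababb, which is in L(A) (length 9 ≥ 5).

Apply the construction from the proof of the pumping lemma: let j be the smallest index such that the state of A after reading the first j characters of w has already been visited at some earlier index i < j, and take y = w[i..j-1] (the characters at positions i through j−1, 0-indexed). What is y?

Run of A on w = a a a b a b a b b:
  step 0: 0  (start)
  step 1: 2  (read a: 0→2)
  step 2: 2  (read a: 2→2)   ← first repeat (2 seen earlier)
  step 3: 2  (read a: 2→2)
  step 4: 1  (read b: 2→1)
  step 5: 0  (read a: 1→0)
  step 6: 0  (read b: 0→0)
  step 7: 2  (read a: 0→2)
  step 8: 1  (read b: 2→1)
  step 9: 4  (read b: 1→4)

So i = 1, j = 2, giving x = w[0:1] = a, y = w[1:2] = a, z = w[2:9] = abababb.
Check: |xy| = 2 ≤ 5 and |y| = 1 ≥ 1. Reading y takes A from 2 back to 2, so every xyⁱz is accepted.
The DFA has 5 states, so the proof of the pumping lemma guarantees a repeated state among the first 5+1 visited; the segment between the two visits is the pumpable y.

a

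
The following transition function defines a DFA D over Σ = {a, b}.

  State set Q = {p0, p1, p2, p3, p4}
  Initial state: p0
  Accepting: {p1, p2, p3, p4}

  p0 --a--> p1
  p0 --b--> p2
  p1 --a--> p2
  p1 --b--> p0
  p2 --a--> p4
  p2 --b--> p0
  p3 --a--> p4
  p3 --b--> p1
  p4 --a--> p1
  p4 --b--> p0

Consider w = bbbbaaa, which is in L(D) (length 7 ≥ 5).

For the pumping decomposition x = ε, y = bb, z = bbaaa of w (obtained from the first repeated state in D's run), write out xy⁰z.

bbaaa

xy⁰z = xz = ε·bbaaa = bbaaa.
Reading y = bb takes D from p0 back to p0, so after x the machine is still in p0, and z then leads to the accepting state p4. Hence bbaaa ∈ L(D).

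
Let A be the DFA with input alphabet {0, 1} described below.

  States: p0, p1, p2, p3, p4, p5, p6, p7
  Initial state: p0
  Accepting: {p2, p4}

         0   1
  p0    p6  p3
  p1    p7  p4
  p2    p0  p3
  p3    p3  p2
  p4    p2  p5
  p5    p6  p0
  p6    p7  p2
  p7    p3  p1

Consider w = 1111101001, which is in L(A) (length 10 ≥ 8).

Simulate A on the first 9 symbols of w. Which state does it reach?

Run of A on the first 9 characters of w = 1 1 1 1 1 0 1 0 0:
  step 0: p0  (start)
  step 1: p3  (read 1: p0→p3)
  step 2: p2  (read 1: p3→p2)
  step 3: p3  (read 1: p2→p3)
  step 4: p2  (read 1: p3→p2)
  step 5: p3  (read 1: p2→p3)
  step 6: p3  (read 0: p3→p3)
  step 7: p2  (read 1: p3→p2)
  step 8: p0  (read 0: p2→p0)
  step 9: p6  (read 0: p0→p6)

After reading 9 characters, A is in state p6.
(This kind of state-tracing is the core of the pumping-lemma construction: with 8 states, pigeonhole forces a repeat within the first 8 steps.)

p6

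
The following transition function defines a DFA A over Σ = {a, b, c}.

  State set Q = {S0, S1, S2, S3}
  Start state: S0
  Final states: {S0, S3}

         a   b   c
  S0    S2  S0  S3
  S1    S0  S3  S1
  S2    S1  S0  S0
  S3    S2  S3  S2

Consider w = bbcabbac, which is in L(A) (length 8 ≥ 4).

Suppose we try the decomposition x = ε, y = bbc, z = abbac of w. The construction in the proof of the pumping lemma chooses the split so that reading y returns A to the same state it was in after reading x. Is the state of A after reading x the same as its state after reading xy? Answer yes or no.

no

Run of A on the first 3 characters of w = b b c:
  step 0: S0  (start)
  step 1: S0  (read b: S0→S0)
  step 2: S0  (read b: S0→S0)
  step 3: S3  (read c: S0→S3)

After x (step 0): S0. After xy (step 3): S3.
They differ (S0 ≠ S3), so y is not a cycle from the state after x; this split is not the one the pumping-lemma construction produces, and pumping y need not keep the string in L(A).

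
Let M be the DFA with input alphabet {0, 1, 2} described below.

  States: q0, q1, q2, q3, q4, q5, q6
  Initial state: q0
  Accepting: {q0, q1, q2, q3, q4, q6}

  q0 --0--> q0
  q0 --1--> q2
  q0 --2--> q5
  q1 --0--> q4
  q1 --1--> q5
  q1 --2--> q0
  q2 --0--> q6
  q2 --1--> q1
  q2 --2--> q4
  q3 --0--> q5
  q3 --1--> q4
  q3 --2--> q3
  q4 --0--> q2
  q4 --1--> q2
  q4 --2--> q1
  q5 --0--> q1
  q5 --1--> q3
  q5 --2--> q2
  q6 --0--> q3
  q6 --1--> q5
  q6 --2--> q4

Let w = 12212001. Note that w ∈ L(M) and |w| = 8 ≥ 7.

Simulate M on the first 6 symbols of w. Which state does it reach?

q6

Run of M on the first 6 characters of w = 1 2 2 1 2 0:
  step 0: q0  (start)
  step 1: q2  (read 1: q0→q2)
  step 2: q4  (read 2: q2→q4)
  step 3: q1  (read 2: q4→q1)
  step 4: q5  (read 1: q1→q5)
  step 5: q2  (read 2: q5→q2)
  step 6: q6  (read 0: q2→q6)

After reading 6 characters, M is in state q6.
(This kind of state-tracing is the core of the pumping-lemma construction: with 7 states, pigeonhole forces a repeat within the first 7 steps.)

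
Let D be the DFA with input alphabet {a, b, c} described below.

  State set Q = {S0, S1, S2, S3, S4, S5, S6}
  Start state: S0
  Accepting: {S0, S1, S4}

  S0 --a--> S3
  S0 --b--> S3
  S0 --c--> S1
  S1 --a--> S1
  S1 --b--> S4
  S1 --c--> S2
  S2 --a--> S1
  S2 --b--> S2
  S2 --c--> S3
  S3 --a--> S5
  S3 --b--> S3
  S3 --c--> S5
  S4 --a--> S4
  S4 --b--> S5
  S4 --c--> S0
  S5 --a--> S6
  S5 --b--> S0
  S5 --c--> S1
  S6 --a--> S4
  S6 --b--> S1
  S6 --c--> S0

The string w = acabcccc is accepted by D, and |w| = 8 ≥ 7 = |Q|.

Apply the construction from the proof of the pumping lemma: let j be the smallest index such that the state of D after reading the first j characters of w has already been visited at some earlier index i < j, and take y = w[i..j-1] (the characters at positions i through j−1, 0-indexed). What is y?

Run of D on w = a c a b c c c c:
  step 0: S0  (start)
  step 1: S3  (read a: S0→S3)
  step 2: S5  (read c: S3→S5)
  step 3: S6  (read a: S5→S6)
  step 4: S1  (read b: S6→S1)
  step 5: S2  (read c: S1→S2)
  step 6: S3  (read c: S2→S3)   ← first repeat (S3 seen earlier)
  step 7: S5  (read c: S3→S5)
  step 8: S1  (read c: S5→S1)

So i = 1, j = 6, giving x = w[0:1] = a, y = w[1:6] = cabcc, z = w[6:8] = cc.
Check: |xy| = 6 ≤ 7 and |y| = 5 ≥ 1. Reading y takes D from S3 back to S3, so every xyⁱz is accepted.
With |Q| = 7, pigeonhole forces a state repeat no later than step 7; the substring read between the first and second visits to that state can be pumped.

cabcc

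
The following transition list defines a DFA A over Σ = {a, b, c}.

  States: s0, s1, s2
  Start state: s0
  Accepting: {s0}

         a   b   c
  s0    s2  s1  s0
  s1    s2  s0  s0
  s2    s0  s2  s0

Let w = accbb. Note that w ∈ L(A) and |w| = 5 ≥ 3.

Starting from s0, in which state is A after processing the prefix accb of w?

Run of A on the first 4 characters of w = a c c b:
  step 0: s0  (start)
  step 1: s2  (read a: s0→s2)
  step 2: s0  (read c: s2→s0)
  step 3: s0  (read c: s0→s0)
  step 4: s1  (read b: s0→s1)

After reading 4 characters, A is in state s1.

s1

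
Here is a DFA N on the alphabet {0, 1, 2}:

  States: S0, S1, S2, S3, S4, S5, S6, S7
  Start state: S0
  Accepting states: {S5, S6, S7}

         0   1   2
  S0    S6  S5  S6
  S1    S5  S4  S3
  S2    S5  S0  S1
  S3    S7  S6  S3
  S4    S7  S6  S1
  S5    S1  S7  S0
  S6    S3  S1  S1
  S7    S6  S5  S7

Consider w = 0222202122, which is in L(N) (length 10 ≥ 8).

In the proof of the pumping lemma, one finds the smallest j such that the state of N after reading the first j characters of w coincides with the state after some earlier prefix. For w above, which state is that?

S3

Run of N on w = 0 2 2 2 2 0 2 1 2 2:
  step 0: S0  (start)
  step 1: S6  (read 0: S0→S6)
  step 2: S1  (read 2: S6→S1)
  step 3: S3  (read 2: S1→S3)
  step 4: S3  (read 2: S3→S3)   ← first repeat (S3 seen earlier)
  step 5: S3  (read 2: S3→S3)
  step 6: S7  (read 0: S3→S7)
  step 7: S7  (read 2: S7→S7)
  step 8: S5  (read 1: S7→S5)
  step 9: S0  (read 2: S5→S0)
  step 10: S6  (read 2: S0→S6)

The earliest repeat is at step j = 4: N is in S3, which it already visited at step i = 3.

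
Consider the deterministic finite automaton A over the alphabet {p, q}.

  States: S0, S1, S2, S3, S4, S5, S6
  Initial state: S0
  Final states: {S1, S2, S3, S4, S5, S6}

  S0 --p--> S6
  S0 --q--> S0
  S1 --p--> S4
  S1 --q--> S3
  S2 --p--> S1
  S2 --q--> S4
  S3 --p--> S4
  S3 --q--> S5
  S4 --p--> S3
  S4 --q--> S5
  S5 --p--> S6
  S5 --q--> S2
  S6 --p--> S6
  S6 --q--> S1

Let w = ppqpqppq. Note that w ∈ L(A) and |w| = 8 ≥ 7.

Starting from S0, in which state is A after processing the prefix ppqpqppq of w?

Run of A on the first 8 characters of w = p p q p q p p q:
  step 0: S0  (start)
  step 1: S6  (read p: S0→S6)
  step 2: S6  (read p: S6→S6)
  step 3: S1  (read q: S6→S1)
  step 4: S4  (read p: S1→S4)
  step 5: S5  (read q: S4→S5)
  step 6: S6  (read p: S5→S6)
  step 7: S6  (read p: S6→S6)
  step 8: S1  (read q: S6→S1)

After reading 8 characters, A is in state S1.

S1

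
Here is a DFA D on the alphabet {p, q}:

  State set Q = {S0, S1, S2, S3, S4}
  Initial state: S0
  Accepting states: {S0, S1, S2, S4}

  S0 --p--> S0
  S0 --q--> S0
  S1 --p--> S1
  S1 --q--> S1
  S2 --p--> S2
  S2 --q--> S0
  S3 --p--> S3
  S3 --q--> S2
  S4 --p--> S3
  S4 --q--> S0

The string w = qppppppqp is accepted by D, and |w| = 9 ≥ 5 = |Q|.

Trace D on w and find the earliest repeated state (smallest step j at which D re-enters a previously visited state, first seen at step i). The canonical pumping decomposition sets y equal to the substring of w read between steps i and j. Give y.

Run of D on w = q p p p p p p q p:
  step 0: S0  (start)
  step 1: S0  (read q: S0→S0)   ← first repeat (S0 seen earlier)
  step 2: S0  (read p: S0→S0)
  step 3: S0  (read p: S0→S0)
  step 4: S0  (read p: S0→S0)
  step 5: S0  (read p: S0→S0)
  step 6: S0  (read p: S0→S0)
  step 7: S0  (read p: S0→S0)
  step 8: S0  (read q: S0→S0)
  step 9: S0  (read p: S0→S0)

So i = 0, j = 1, giving x = w[0:0] = ε, y = w[0:1] = q, z = w[1:9] = ppppppqp.
Check: |xy| = 1 ≤ 5 and |y| = 1 ≥ 1. Reading y takes D from S0 back to S0, so every xyⁱz is accepted.

q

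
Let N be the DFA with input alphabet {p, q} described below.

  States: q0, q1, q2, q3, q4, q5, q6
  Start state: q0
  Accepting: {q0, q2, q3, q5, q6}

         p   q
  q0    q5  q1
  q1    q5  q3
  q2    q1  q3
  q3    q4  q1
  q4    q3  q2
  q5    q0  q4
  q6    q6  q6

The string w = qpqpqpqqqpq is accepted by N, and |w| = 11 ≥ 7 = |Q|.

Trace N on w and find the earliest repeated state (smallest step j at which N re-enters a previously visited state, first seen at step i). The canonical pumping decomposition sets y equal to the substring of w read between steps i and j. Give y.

pqpq

State sequence: q0 -q-> q1 -p-> q5 -q-> q4 -p-> q3 -q-> q1 -p-> q5 -q-> q4 -q-> q2 -q-> q3 -p-> q4 -q-> q2
First repeat at step 5: q1 was already visited.

So i = 1, j = 5, giving x = w[0:1] = q, y = w[1:5] = pqpq, z = w[5:11] = pqqqpq.
Check: |xy| = 5 ≤ 7 and |y| = 4 ≥ 1. Reading y takes N from q1 back to q1, so every xyⁱz is accepted.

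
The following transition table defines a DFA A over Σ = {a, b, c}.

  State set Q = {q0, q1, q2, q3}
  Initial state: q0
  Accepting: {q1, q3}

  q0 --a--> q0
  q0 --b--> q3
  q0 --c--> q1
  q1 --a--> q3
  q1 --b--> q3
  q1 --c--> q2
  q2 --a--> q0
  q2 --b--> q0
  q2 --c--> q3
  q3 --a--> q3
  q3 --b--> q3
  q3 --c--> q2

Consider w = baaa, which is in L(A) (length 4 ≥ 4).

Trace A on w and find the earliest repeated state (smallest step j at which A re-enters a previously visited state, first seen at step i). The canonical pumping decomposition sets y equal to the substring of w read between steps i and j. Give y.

a

Run of A on w = b a a a:
  step 0: q0  (start)
  step 1: q3  (read b: q0→q3)
  step 2: q3  (read a: q3→q3)   ← first repeat (q3 seen earlier)
  step 3: q3  (read a: q3→q3)
  step 4: q3  (read a: q3→q3)

So i = 1, j = 2, giving x = w[0:1] = b, y = w[1:2] = a, z = w[2:4] = aa.
Check: |xy| = 2 ≤ 4 and |y| = 1 ≥ 1. Reading y takes A from q3 back to q3, so every xyⁱz is accepted.
Since A has 4 states, any run of length ≥ 4 visits 4+1 states, so by pigeonhole some state repeats within the first 4 steps — that repeat gives the pumpable loop.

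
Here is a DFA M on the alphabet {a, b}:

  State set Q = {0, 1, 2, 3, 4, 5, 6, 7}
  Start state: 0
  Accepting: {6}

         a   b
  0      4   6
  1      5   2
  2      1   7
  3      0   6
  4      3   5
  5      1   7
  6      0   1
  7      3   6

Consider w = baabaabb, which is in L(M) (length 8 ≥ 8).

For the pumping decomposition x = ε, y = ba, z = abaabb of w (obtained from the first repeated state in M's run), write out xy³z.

bababaabaabb

xy^3z = ε·ba·ba·ba·abaabb = bababaabaabb.
Reading y = ba takes M from 0 back to 0, so after x·y·y·y the machine is still in 0, and z then leads to the accepting state 6. Hence bababaabaabb ∈ L(M).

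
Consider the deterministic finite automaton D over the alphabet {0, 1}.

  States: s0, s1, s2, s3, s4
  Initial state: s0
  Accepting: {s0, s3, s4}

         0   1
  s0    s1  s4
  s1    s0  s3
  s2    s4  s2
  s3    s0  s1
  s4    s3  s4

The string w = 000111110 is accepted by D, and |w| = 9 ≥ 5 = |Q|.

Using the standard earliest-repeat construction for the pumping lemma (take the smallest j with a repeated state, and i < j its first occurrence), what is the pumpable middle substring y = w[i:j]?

Run of D on w = 0 0 0 1 1 1 1 1 0:
  step 0: s0  (start)
  step 1: s1  (read 0: s0→s1)
  step 2: s0  (read 0: s1→s0)   ← first repeat (s0 seen earlier)
  step 3: s1  (read 0: s0→s1)
  step 4: s3  (read 1: s1→s3)
  step 5: s1  (read 1: s3→s1)
  step 6: s3  (read 1: s1→s3)
  step 7: s1  (read 1: s3→s1)
  step 8: s3  (read 1: s1→s3)
  step 9: s0  (read 0: s3→s0)

So i = 0, j = 2, giving x = w[0:0] = ε, y = w[0:2] = 00, z = w[2:9] = 0111110.
Check: |xy| = 2 ≤ 5 and |y| = 2 ≥ 1. Reading y takes D from s0 back to s0, so every xyⁱz is accepted.
The DFA has 5 states, so the proof of the pumping lemma guarantees a repeated state among the first 5+1 visited; the segment between the two visits is the pumpable y.

00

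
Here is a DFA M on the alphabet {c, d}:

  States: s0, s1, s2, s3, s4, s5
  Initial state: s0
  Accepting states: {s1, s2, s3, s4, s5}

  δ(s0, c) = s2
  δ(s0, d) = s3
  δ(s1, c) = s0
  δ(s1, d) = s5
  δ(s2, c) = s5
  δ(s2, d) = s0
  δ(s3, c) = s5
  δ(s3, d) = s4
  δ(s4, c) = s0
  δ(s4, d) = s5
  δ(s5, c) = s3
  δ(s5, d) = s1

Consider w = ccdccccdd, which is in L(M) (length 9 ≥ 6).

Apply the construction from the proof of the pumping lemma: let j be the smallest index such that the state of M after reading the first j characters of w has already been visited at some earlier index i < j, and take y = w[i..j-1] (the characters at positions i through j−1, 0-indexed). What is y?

ccdc

State sequence: s0 -c-> s2 -c-> s5 -d-> s1 -c-> s0 -c-> s2 -c-> s5 -c-> s3 -d-> s4 -d-> s5
First repeat at step 4: s0 was already visited.

So i = 0, j = 4, giving x = w[0:0] = ε, y = w[0:4] = ccdc, z = w[4:9] = cccdd.
Check: |xy| = 4 ≤ 6 and |y| = 4 ≥ 1. Reading y takes M from s0 back to s0, so every xyⁱz is accepted.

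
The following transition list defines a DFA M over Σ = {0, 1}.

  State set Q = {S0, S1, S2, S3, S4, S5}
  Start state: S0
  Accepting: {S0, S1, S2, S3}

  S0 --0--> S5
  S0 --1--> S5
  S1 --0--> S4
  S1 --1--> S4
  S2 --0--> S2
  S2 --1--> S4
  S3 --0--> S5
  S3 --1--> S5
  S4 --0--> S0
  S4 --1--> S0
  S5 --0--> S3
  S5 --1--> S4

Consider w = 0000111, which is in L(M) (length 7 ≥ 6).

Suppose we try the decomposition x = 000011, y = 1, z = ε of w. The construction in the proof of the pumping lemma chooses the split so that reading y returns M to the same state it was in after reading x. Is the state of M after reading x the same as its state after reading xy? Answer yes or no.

no

Run of M on the first 7 characters of w = 0 0 0 0 1 1 1:
  step 0: S0  (start)
  step 1: S5  (read 0: S0→S5)
  step 2: S3  (read 0: S5→S3)
  step 3: S5  (read 0: S3→S5)
  step 4: S3  (read 0: S5→S3)
  step 5: S5  (read 1: S3→S5)
  step 6: S4  (read 1: S5→S4)
  step 7: S0  (read 1: S4→S0)

After x (step 6): S4. After xy (step 7): S0.
They differ (S4 ≠ S0), so y is not a cycle from the state after x; this split is not the one the pumping-lemma construction produces, and pumping y need not keep the string in L(M).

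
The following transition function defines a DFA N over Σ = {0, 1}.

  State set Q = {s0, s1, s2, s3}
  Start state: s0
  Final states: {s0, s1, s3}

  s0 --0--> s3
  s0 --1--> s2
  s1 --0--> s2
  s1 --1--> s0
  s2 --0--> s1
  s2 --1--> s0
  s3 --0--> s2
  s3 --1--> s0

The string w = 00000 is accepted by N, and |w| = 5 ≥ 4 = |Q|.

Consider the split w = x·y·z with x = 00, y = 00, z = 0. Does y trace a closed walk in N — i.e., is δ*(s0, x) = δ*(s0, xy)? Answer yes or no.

Run of N on the first 4 characters of w = 0 0 0 0:
  step 0: s0  (start)
  step 1: s3  (read 0: s0→s3)
  step 2: s2  (read 0: s3→s2)
  step 3: s1  (read 0: s2→s1)
  step 4: s2  (read 0: s1→s2)

After x (step 2): s2. After xy (step 4): s2.
They match, so y = 00 drives N around a cycle from s2 back to itself; pumping y any number of times keeps N in s2 before reading z, and xyⁱz ∈ L(N) for every i ≥ 0.

yes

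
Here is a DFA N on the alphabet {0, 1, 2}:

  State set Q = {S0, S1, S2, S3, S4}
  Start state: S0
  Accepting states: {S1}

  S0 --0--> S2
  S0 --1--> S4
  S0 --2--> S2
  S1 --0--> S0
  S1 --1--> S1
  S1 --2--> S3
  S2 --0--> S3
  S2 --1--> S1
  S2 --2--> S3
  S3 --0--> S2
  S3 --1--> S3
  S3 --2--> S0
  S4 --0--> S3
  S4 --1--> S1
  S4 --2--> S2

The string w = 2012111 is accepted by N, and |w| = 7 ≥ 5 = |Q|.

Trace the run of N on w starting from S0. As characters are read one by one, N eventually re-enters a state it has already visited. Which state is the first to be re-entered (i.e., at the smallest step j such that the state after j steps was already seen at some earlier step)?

Run of N on w = 2 0 1 2 1 1 1:
  step 0: S0  (start)
  step 1: S2  (read 2: S0→S2)
  step 2: S3  (read 0: S2→S3)
  step 3: S3  (read 1: S3→S3)   ← first repeat (S3 seen earlier)
  step 4: S0  (read 2: S3→S0)
  step 5: S4  (read 1: S0→S4)
  step 6: S1  (read 1: S4→S1)
  step 7: S1  (read 1: S1→S1)

The earliest repeat is at step j = 3: N is in S3, which it already visited at step i = 2.

S3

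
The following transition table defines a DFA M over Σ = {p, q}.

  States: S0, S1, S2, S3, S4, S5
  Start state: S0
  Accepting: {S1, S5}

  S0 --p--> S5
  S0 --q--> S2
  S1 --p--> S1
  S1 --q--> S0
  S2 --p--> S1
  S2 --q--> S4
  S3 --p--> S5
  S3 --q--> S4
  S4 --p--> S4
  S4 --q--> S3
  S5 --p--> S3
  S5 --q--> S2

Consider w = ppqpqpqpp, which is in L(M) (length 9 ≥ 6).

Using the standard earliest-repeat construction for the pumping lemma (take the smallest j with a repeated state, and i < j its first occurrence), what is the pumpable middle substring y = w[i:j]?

State sequence: S0 -p-> S5 -p-> S3 -q-> S4 -p-> S4 -q-> S3 -p-> S5 -q-> S2 -p-> S1 -p-> S1
First repeat at step 4: S4 was already visited.

So i = 3, j = 4, giving x = w[0:3] = ppq, y = w[3:4] = p, z = w[4:9] = qpqpp.
Check: |xy| = 4 ≤ 6 and |y| = 1 ≥ 1. Reading y takes M from S4 back to S4, so every xyⁱz is accepted.
The DFA has 6 states, so the proof of the pumping lemma guarantees a repeated state among the first 6+1 visited; the segment between the two visits is the pumpable y.

p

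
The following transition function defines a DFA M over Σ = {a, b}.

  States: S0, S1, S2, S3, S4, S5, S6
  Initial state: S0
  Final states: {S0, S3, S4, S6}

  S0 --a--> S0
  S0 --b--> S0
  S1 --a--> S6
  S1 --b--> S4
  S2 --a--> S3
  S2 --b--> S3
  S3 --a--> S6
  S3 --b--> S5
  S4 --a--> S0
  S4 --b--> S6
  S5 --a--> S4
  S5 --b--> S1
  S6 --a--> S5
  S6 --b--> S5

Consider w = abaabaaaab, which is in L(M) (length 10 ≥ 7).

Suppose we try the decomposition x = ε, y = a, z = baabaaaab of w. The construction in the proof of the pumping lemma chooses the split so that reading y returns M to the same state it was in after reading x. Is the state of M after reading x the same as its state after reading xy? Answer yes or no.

Run of M on the first 1 characters of w = a:
  step 0: S0  (start)
  step 1: S0  (read a: S0→S0)

After x (step 0): S0. After xy (step 1): S0.
They match, so y = a drives M around a cycle from S0 back to itself; pumping y any number of times keeps M in S0 before reading z, and xyⁱz ∈ L(M) for every i ≥ 0.

yes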